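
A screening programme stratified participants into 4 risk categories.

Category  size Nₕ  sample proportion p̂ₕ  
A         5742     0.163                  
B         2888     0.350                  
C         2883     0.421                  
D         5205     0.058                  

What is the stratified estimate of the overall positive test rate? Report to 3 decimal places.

N = 5742 + 2888 + 2883 + 5205 = 16718.
Overall proportion = Σ (Nₕ/N)·p̂ₕ.
Σ Nₕp̂ₕ = 935.946 + 1010.8 + 1213.743 + 301.89 = 3462.379.
3462.379 / 16718 = 0.20710... → 0.207.

0.207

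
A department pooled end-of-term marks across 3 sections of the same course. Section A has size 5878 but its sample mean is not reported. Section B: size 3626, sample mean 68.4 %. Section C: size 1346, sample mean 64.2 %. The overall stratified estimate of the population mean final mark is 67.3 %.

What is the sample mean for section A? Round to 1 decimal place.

67.3

N = 5878 + 3626 + 1346 = 10850.
Overall total = μ·N = 67.3·10850 = 730205.
Subtract the known strata: 3626·68.4 + 1346·64.2 = 334431.6.
Remaining total for section A: 730205 − 334431.6 = 395773.4.
Divide by its size: 395773.4 / 5878 = 67.331... → 67.3.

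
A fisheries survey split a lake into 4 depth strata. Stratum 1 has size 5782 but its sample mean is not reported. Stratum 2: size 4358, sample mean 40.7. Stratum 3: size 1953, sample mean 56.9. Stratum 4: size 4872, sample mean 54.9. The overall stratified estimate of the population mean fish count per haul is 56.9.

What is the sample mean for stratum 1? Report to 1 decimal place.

Σ Nₕx̄ₕ = N·μ, so 5782·x̄_1 = 16965·56.9 − (4358·40.7 + 1953·56.9 + 4872·54.9).
= 965308.5 − 555969.1 = 409339.4.
x̄_1 = 409339.4 / 5782 = 70.795... → 70.8.

70.8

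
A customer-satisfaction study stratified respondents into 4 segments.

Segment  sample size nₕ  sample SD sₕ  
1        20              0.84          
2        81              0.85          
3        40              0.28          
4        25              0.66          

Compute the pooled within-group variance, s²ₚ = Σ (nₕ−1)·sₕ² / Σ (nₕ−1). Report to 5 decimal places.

1: (20−1)·0.84² = 19·0.7056 = 13.4064
2: (81−1)·0.85² = 80·0.7225 = 57.8
3: (40−1)·0.28² = 39·0.0784 = 3.0576
4: (25−1)·0.66² = 24·0.4356 = 10.4544
Numerator = 84.7184; denominator = Σ(nₕ−1) = 162.
s²ₚ = 84.7184/162 = 0.5229531... → 0.52295.

0.52295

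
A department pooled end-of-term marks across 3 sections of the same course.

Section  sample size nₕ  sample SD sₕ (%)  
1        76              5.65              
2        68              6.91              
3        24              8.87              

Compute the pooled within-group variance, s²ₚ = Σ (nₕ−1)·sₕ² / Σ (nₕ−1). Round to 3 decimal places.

44.866

Degrees of freedom: 75 + 67 + 23 = 165.
Σ(nₕ−1)sₕ² = 75·31.9225 + 67·47.7481 + 23·78.6769 = 7402.8789.
s²ₚ = 7402.8789 / 165 = 44.86593... → 44.866.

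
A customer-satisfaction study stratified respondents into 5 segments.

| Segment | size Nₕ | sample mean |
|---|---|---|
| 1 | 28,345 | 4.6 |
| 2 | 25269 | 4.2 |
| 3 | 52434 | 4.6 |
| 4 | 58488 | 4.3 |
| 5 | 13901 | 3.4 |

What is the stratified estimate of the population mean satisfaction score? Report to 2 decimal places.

x̄_st = (Σ Nₕx̄ₕ) / (Σ Nₕ) = (28345·4.6 + 25269·4.2 + 52434·4.6 + 58488·4.3 + 13901·3.4) / 178437
= 776475 / 178437 = 4.3515... → 4.35.

4.35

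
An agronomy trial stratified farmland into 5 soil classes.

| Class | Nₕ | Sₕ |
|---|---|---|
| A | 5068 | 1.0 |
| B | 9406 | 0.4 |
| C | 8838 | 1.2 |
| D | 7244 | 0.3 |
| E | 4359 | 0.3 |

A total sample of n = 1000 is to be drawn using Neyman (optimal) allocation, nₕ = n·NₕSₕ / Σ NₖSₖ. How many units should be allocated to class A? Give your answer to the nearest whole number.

A: NₕSₕ = 5068·1.0 = 5068
B: NₕSₕ = 9406·0.4 = 3762.4
C: NₕSₕ = 8838·1.2 = 10605.6
D: NₕSₕ = 7244·0.3 = 2173.2
E: NₕSₕ = 4359·0.3 = 1307.7
Σ NₕSₕ = 22916.9.
n_A = 1000·5068/22916.9 = 221.147... → 221.

221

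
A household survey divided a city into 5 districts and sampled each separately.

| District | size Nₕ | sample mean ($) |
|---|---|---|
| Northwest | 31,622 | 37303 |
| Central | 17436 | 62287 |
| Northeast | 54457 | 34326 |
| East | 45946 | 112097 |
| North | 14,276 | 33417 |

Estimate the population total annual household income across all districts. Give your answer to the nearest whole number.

9762392434

Northwest: 31622·37303 = 1179595466
Central: 17436·62287 = 1086036132
Northeast: 54457·34326 = 1869290982
East: 45946·112097 = 5150408762
North: 14276·33417 = 477061092
τ̂ = Σ Nₕx̄ₕ = 9762392434.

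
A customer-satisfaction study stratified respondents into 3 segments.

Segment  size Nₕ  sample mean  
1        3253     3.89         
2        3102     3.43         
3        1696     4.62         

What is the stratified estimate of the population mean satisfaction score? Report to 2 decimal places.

N = 3253 + 3102 + 1696 = 8051.
Weight each subgroup mean by Nₕ/N and sum.
Σ Nₕx̄ₕ = 3253·3.89 + 3102·3.43 + 1696·4.62 = 12654.17 + 10639.86 + 7835.52 = 31129.55.
Divide by N: 31129.55 / 8051 = 3.8665... → 3.87.

3.87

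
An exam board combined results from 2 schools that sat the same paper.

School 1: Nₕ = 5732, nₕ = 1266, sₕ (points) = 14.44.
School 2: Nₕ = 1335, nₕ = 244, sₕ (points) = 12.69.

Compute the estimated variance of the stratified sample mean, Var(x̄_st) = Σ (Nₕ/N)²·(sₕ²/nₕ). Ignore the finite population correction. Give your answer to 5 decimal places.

0.13191

N = 7067. Term for each stratum: Wₕ²sₕ²/nₕ.
Var(x̄_st) = 0.10835348 + 0.02355189 = 0.13190537 → 0.13191.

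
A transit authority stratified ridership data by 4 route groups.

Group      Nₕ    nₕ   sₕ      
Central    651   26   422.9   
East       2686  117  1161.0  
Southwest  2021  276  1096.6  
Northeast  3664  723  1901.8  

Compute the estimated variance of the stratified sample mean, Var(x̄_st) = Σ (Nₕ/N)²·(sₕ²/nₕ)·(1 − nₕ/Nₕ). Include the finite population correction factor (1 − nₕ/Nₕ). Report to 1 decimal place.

N = 9022; Wₕ = Nₕ/N.
group Central: (651/9022)²·422.9²/26·(1 − 26/651) = 34.3841
group East: (2686/9022)²·1161.0²/117·(1 − 117/2686) = 976.6592
group Southwest: (2021/9022)²·1096.6²/276·(1 − 276/2021) = 188.7746
group Northeast: (3664/9022)²·1901.8²/723·(1 − 723/3664) = 662.2718
Sum = 1862.0896 → 1862.1.

1862.1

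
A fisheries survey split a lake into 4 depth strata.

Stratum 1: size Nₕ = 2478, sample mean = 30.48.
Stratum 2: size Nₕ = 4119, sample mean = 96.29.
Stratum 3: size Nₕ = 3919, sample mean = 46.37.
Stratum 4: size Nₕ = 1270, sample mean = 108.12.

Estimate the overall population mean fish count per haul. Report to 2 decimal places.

N = 11786; weights Wₕ = Nₕ/N = (0.2102, 0.3495, 0.3325, 0.1078).
x̄_st = Σ Wₕ·x̄ₕ = 0.2102·30.48 + 0.3495·96.29 + 0.3325·46.37 + 0.1078·108.12 ≈ 67.1292...
→ 67.13.

67.13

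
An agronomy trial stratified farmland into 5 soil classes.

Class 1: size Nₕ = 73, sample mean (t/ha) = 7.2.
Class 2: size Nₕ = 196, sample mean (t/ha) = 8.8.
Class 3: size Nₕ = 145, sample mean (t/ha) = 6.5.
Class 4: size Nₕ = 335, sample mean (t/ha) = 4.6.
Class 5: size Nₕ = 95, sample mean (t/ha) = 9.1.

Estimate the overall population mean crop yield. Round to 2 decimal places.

N = 844; weights Wₕ = Nₕ/N = (0.0865, 0.2322, 0.1718, 0.3969, 0.1126).
x̄_st = Σ Wₕ·x̄ₕ = 0.0865·7.2 + 0.2322·8.8 + 0.1718·6.5 + 0.3969·4.6 + 0.1126·9.1 ≈ 6.6332...
→ 6.63.

6.63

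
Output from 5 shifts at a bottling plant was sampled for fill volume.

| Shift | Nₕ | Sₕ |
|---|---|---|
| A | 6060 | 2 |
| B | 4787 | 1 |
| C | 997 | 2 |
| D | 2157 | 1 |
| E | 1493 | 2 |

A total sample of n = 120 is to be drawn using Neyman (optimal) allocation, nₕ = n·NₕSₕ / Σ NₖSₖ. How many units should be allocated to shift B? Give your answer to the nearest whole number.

24

A: NₕSₕ = 6060·2 = 12120
B: NₕSₕ = 4787·1 = 4787
C: NₕSₕ = 997·2 = 1994
D: NₕSₕ = 2157·1 = 2157
E: NₕSₕ = 1493·2 = 2986
Σ NₕSₕ = 24044.
n_B = 120·4787/24044 = 23.891... → 24.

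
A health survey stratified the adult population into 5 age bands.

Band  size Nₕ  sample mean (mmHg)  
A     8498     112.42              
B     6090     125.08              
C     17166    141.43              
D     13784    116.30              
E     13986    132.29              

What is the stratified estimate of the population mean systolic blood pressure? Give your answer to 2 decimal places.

N = 8498 + 6090 + 17166 + 13784 + 13986 = 59524.
The stratified mean weights each stratum mean by its population share Nₕ/N.
Σ Nₕx̄ₕ = 8498·112.42 + 6090·125.08 + 17166·141.43 + 13784·116.30 + 13986·132.29 = 955345.16 + 761737.2 + 2427787.38 + 1603079.2 + 1850207.94 = 7598156.88.
Divide by N: 7598156.88 / 59524 = 127.6486... → 127.65.

127.65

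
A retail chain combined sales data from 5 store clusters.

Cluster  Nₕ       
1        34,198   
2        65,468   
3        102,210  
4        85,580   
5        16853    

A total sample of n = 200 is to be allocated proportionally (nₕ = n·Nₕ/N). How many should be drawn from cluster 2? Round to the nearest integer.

N = 34198 + 65468 + 102210 + 85580 + 16853 = 304309.
n_2 = 200·65468/304309 = 43.027... → 43.

43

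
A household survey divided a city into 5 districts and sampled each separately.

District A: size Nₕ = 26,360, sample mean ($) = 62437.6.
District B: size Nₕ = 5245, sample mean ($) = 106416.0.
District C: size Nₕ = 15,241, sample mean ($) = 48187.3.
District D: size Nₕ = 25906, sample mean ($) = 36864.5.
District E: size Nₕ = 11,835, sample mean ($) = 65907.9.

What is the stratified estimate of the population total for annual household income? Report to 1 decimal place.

Population total = Σ Nₕ·x̄ₕ (each stratum's size times its mean).
26360·62437.6 + 5245·106416.0 + 15241·48187.3 + 25906·36864.5 + 11835·65907.9 = 1645855136 + 558151920 + 734422639.3 + 955011737 + 780019996.5 = 4673461428.8.

4673461428.8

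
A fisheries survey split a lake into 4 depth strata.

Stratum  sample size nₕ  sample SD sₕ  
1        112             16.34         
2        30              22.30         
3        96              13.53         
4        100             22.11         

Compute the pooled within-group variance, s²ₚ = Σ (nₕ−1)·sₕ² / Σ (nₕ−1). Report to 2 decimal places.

Degrees of freedom: 111 + 29 + 95 + 99 = 334.
Σ(nₕ−1)sₕ² = 111·266.9956 + 29·497.29 + 95·183.0609 + 99·488.8521 = 109845.065.
s²ₚ = 109845.065 / 334 = 328.8774... → 328.88.

328.88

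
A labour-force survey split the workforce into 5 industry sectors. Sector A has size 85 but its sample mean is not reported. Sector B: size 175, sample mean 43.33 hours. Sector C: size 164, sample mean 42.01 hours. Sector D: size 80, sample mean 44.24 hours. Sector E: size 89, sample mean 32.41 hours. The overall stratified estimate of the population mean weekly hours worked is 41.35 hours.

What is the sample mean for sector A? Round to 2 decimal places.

42.64

Σ Nₕx̄ₕ = N·μ, so 85·x̄_A = 593·41.35 − (175·43.33 + 164·42.01 + 80·44.24 + 89·32.41).
= 24520.55 − 20896.08 = 3624.47.
x̄_A = 3624.47 / 85 = 42.6408... → 42.64.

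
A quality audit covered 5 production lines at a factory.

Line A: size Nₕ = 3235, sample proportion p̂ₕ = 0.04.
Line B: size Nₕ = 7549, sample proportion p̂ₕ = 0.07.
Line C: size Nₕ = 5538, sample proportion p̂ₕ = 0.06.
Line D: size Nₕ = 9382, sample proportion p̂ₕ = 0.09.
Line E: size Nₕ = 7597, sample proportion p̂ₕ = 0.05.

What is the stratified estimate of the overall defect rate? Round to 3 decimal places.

0.066

N = 3235 + 7549 + 5538 + 9382 + 7597 = 33301.
Overall proportion = Σ (Nₕ/N)·p̂ₕ.
Σ Nₕp̂ₕ = 129.4 + 528.43 + 332.28 + 844.38 + 379.85 = 2214.34.
2214.34 / 33301 = 0.06649... → 0.066.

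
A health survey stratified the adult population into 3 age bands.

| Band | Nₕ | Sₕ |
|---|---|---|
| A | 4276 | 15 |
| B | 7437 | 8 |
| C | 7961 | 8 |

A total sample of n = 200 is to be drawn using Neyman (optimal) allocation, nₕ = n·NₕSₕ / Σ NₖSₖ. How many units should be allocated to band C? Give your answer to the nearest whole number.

68

Σ NₕSₕ = 4276·15 + 7437·8 + 7961·8 = 187324.
Share for C: 63688/187324 = 0.33999.
n_C = 200 × 0.33999 = 67.998... → 68.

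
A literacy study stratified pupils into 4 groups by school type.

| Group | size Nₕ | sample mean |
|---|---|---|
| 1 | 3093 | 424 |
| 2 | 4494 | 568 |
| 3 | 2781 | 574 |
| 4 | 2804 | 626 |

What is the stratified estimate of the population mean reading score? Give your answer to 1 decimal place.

547.8

N = 13172; weights Wₕ = Nₕ/N = (0.2348, 0.3412, 0.2111, 0.2129).
x̄_st = Σ Wₕ·x̄ₕ = 0.2348·424 + 0.3412·568 + 0.2111·574 + 0.2129·626 ≈ 547.800...
→ 547.8.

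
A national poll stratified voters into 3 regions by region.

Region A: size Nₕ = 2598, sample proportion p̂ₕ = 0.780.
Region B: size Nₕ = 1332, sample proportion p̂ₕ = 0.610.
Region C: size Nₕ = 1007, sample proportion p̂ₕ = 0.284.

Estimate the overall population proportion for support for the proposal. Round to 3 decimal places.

0.633

N = 2598 + 1332 + 1007 = 4937.
Overall proportion = Σ (Nₕ/N)·p̂ₕ.
Σ Nₕp̂ₕ = 2026.44 + 812.52 + 285.988 = 3124.948.
3124.948 / 4937 = 0.63296... → 0.633.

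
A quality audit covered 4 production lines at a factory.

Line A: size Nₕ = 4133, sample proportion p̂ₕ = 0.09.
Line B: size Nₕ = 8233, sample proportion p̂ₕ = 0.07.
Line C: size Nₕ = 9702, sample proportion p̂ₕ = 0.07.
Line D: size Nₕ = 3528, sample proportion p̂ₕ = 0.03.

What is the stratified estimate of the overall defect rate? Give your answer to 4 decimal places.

0.0677

Wₕ = Nₕ/N with N = 25596: 0.1615, 0.3217, 0.3790, 0.1378.
p̂_st = 0.1615·0.09 + 0.3217·0.07 + 0.3790·0.07 + 0.1378·0.03 ≈ 0.067716... → 0.0677.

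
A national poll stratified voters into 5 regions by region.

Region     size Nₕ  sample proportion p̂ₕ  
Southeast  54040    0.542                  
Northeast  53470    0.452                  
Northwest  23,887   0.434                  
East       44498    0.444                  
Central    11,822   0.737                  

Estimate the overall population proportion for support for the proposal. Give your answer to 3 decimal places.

0.492

Wₕ = Nₕ/N with N = 187717: 0.2879, 0.2848, 0.1273, 0.2370, 0.0630.
p̂_st = 0.2879·0.542 + 0.2848·0.452 + 0.1273·0.434 + 0.2370·0.444 + 0.0630·0.737 ≈ 0.49167... → 0.492.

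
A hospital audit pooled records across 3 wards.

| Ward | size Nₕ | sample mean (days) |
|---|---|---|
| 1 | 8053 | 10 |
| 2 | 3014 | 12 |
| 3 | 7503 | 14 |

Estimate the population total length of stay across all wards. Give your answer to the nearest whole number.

221740

1: 8053·10 = 80530
2: 3014·12 = 36168
3: 7503·14 = 105042
τ̂ = Σ Nₕx̄ₕ = 221740.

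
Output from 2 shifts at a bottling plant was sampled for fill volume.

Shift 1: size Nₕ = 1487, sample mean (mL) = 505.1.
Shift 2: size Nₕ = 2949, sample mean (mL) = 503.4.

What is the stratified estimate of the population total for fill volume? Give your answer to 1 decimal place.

1: 1487·505.1 = 751083.7
2: 2949·503.4 = 1484526.6
τ̂ = Σ Nₕx̄ₕ = 2235610.3.

2235610.3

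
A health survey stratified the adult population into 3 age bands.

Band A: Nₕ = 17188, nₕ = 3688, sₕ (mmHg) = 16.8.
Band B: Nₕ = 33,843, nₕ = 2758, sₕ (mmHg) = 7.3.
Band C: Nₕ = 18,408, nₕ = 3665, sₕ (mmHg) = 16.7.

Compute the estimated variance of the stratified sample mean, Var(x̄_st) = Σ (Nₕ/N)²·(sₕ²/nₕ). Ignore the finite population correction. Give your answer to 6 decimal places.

0.014626

N = 69439; Wₕ = Nₕ/N.
band A: (17188/69439)²·16.8²/3688 = 0.004688905
band B: (33843/69439)²·7.3²/2758 = 0.004589678
band C: (18408/69439)²·16.7²/3665 = 0.005347678
Sum = 0.014626261 → 0.014626.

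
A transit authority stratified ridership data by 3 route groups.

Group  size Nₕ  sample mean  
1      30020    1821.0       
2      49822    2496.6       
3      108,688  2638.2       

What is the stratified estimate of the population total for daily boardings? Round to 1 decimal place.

465792706.8

1: 30020·1821.0 = 54666420
2: 49822·2496.6 = 124385605.2
3: 108688·2638.2 = 286740681.6
τ̂ = Σ Nₕx̄ₕ = 465792706.8.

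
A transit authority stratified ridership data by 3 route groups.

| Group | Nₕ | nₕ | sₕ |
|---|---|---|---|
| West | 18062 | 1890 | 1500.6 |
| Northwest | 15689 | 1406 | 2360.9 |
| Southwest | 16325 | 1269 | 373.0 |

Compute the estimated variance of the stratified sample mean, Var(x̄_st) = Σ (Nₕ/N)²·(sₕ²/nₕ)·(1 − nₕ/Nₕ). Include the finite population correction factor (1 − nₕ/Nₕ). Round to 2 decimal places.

N = 50076. Term for each stratum: Wₕ²sₕ²/nₕ·(1−nₕ/Nₕ).
Var(x̄_st) = 138.78368 + 354.26260 + 10.74632 = 503.79259 → 503.79.

503.79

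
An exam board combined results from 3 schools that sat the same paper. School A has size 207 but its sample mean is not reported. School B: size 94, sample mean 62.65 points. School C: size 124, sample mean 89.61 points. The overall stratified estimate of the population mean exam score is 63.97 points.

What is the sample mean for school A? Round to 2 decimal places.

49.21

N = 207 + 94 + 124 = 425.
Overall total = μ·N = 63.97·425 = 27187.25.
Subtract the known strata: 94·62.65 + 124·89.61 = 17000.74.
Remaining total for school A: 27187.25 − 17000.74 = 10186.51.
Divide by its size: 10186.51 / 207 = 49.2102... → 49.21.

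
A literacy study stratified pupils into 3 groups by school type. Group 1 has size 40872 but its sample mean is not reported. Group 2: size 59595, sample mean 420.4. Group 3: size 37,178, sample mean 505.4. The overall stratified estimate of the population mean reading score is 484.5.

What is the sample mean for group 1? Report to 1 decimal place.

559.0

N = 40872 + 59595 + 37178 = 137645.
Overall total = μ·N = 484.5·137645 = 66689002.5.
Subtract the known strata: 59595·420.4 + 37178·505.4 = 43843499.2.
Remaining total for group 1: 66689002.5 − 43843499.2 = 22845503.3.
Divide by its size: 22845503.3 / 40872 = 558.952... → 559.0.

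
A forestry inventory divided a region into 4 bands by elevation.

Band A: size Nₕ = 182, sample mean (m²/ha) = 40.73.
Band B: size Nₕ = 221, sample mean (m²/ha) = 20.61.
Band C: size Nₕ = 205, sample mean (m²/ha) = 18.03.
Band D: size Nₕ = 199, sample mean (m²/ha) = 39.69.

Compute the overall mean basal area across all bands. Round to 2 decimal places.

N = 807; weights Wₕ = Nₕ/N = (0.2255, 0.2739, 0.2540, 0.2466).
x̄_st = Σ Wₕ·x̄ₕ = 0.2255·40.73 + 0.2739·20.61 + 0.2540·18.03 + 0.2466·39.69 ≈ 29.1972...
→ 29.20.

29.20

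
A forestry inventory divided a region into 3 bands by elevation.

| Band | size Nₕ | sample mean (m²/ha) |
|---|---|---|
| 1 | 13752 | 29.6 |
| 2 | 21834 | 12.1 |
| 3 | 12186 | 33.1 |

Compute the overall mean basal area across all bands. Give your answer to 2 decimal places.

N = 47772; weights Wₕ = Nₕ/N = (0.2879, 0.4570, 0.2551).
x̄_st = Σ Wₕ·x̄ₕ = 0.2879·29.6 + 0.4570·12.1 + 0.2551·33.1 ≈ 22.4945...
→ 22.49.

22.49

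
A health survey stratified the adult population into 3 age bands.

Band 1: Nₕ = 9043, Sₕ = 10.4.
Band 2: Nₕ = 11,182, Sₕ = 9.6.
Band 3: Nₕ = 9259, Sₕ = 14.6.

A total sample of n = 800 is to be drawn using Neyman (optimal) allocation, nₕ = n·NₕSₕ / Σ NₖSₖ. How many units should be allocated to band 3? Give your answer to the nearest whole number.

Σ NₕSₕ = 9043·10.4 + 11182·9.6 + 9259·14.6 = 336575.8.
Share for 3: 135181.4/336575.8 = 0.40164.
n_3 = 800 × 0.40164 = 321.310... → 321.

321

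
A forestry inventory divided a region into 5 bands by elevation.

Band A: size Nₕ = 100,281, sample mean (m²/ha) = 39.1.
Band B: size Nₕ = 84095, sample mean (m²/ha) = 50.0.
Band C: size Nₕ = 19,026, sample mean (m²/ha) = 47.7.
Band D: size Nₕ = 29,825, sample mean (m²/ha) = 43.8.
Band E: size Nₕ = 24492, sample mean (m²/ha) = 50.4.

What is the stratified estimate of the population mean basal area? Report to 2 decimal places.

x̄_st = (Σ Nₕx̄ₕ) / (Σ Nₕ) = (100281·39.1 + 84095·50.0 + 19026·47.7 + 29825·43.8 + 24492·50.4) / 257719
= 11574009.1 / 257719 = 44.9094... → 44.91.

44.91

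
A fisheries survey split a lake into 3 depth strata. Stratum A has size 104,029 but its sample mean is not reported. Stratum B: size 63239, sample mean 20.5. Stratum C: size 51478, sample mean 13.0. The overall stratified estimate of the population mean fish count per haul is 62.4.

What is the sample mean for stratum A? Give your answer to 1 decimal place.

Σ Nₕx̄ₕ = N·μ, so 104029·x̄_A = 218746·62.4 − (63239·20.5 + 51478·13.0).
= 13649750.4 − 1965613.5 = 11684136.9.
x̄_A = 11684136.9 / 104029 = 112.316... → 112.3.

112.3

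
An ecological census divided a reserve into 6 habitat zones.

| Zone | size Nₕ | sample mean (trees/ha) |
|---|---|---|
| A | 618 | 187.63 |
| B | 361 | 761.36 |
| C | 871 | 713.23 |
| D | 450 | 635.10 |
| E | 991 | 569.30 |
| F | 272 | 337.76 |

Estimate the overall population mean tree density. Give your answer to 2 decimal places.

548.38

x̄_st = (Σ Nₕx̄ₕ) / (Σ Nₕ) = (618·187.63 + 361·761.36 + 871·713.23 + 450·635.10 + 991·569.30 + 272·337.76) / 3563
= 1953871.65 / 3563 = 548.3782... → 548.38.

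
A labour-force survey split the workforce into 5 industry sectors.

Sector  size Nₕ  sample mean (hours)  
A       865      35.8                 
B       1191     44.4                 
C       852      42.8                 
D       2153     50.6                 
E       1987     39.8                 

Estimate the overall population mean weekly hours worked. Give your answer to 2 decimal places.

43.75

N = 865 + 1191 + 852 + 2153 + 1987 = 7048.
The stratified mean weights each stratum mean by its population share Nₕ/N.
Σ Nₕx̄ₕ = 865·35.8 + 1191·44.4 + 852·42.8 + 2153·50.6 + 1987·39.8 = 30967 + 52880.4 + 36465.6 + 108941.8 + 79082.6 = 308337.4.
Divide by N: 308337.4 / 7048 = 43.7482... → 43.75.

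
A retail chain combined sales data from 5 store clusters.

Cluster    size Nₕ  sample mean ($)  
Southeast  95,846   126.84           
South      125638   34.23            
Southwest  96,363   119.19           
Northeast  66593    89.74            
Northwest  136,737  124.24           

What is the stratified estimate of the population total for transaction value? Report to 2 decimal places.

Population total = Σ Nₕ·x̄ₕ (each stratum's size times its mean).
95846·126.84 + 125638·34.23 + 96363·119.19 + 66593·89.74 + 136737·124.24 = 12157106.64 + 4300588.74 + 11485505.97 + 5976055.82 + 16988204.88 = 50907462.05.

50907462.05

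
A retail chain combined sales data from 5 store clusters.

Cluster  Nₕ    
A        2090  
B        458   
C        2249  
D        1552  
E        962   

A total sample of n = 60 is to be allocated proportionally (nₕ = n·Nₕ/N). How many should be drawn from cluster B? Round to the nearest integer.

Share of cluster B = 458/7311 = 0.06265.
Allocate 60 × 0.06265 = 3.759... → 4.

4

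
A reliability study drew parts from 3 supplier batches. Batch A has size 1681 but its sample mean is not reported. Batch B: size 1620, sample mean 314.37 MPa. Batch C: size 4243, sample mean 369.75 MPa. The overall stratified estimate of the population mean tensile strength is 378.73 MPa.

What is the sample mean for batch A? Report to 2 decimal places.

463.42

Σ Nₕx̄ₕ = N·μ, so 1681·x̄_A = 7544·378.73 − (1620·314.37 + 4243·369.75).
= 2857139.12 − 2078128.65 = 779010.47.
x̄_A = 779010.47 / 1681 = 463.4209... → 463.42.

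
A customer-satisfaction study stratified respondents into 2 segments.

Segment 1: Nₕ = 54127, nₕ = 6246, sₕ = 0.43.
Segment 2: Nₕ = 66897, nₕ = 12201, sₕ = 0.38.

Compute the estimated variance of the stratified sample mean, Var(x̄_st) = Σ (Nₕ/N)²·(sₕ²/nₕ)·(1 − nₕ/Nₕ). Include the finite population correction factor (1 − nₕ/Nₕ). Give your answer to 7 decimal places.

N = 121024; Wₕ = Nₕ/N.
segment 1: (54127/121024)²·0.43²/6246·(1 − 6246/54127) = 0.0000052380
segment 2: (66897/121024)²·0.38²/12201·(1 − 12201/66897) = 0.0000029566
Sum = 0.0000081946 → 0.0000082.

0.0000082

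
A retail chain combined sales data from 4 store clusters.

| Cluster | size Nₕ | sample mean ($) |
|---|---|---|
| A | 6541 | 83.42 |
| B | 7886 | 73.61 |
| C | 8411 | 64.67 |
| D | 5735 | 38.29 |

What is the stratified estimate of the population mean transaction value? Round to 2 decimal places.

66.13

N = 28573; weights Wₕ = Nₕ/N = (0.2289, 0.2760, 0.2944, 0.2007).
x̄_st = Σ Wₕ·x̄ₕ = 0.2289·83.42 + 0.2760·73.61 + 0.2944·64.67 + 0.2007·38.29 ≈ 66.1349...
→ 66.13.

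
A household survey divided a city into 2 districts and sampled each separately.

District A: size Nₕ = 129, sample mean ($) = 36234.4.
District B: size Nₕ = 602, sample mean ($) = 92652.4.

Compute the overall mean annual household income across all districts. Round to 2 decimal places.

N = 731; weights Wₕ = Nₕ/N = (0.1765, 0.8235).
x̄_st = Σ Wₕ·x̄ₕ = 0.1765·36234.4 + 0.8235·92652.4 ≈ 82696.2824...
→ 82696.28.

82696.28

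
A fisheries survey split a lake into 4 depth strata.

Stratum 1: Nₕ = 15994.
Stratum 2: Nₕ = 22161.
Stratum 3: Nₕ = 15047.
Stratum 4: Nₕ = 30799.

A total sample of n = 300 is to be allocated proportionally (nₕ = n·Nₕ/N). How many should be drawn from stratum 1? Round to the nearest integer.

N = 15994 + 22161 + 15047 + 30799 = 84001.
n_1 = 300·15994/84001 = 57.121... → 57.

57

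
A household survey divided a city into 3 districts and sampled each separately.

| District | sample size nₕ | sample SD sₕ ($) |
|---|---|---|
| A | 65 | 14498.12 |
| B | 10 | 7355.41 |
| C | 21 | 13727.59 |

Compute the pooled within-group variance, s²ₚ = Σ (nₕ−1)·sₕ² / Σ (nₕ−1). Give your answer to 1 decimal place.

190412516.1

Degrees of freedom: 64 + 9 + 20 = 93.
Σ(nₕ−1)sₕ² = 64·210195483.5344 + 9·54102056.2681 + 20·188446727.2081 = 17708363996.7765.
s²ₚ = 17708363996.7765 / 93 = 190412516.094... → 190412516.1.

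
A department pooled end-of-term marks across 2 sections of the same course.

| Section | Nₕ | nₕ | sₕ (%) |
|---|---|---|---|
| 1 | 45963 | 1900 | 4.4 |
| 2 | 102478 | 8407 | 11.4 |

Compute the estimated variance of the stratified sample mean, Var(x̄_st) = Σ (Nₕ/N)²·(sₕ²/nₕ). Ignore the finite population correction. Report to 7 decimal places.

0.0083445

N = 148441; Wₕ = Nₕ/N.
section 1: (45963/148441)²·4.4²/1900 = 0.0009769239
section 2: (102478/148441)²·11.4²/8407 = 0.0073675348
Sum = 0.0083444587 → 0.0083445.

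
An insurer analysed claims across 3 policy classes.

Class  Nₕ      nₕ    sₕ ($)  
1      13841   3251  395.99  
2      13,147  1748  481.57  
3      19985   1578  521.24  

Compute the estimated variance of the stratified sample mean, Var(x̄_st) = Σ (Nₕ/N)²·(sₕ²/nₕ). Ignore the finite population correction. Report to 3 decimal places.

N = 46973. Term for each stratum: Wₕ²sₕ²/nₕ.
Var(x̄_st) = 4.187837 + 10.392838 + 31.165937 = 45.746612 → 45.747.

45.747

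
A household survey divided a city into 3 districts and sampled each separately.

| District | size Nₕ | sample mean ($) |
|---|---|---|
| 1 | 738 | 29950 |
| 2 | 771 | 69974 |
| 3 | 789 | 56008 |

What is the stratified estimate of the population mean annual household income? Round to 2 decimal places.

52325.22

x̄_st = (Σ Nₕx̄ₕ) / (Σ Nₕ) = (738·29950 + 771·69974 + 789·56008) / 2298
= 120243366 / 2298 = 52325.2245... → 52325.22.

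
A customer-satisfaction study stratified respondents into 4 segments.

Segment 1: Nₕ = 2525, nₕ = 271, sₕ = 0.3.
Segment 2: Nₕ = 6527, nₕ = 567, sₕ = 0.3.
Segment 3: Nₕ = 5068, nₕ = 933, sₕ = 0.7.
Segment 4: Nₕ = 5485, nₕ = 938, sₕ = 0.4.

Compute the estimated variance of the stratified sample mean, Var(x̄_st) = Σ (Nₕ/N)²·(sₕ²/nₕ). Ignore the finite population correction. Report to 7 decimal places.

N = 19605. Term for each stratum: Wₕ²sₕ²/nₕ.
Var(x̄_st) = 0.0000055089 + 0.0000175935 + 0.0000350957 + 0.0000133517 = 0.0000715498 → 0.0000715.

0.0000715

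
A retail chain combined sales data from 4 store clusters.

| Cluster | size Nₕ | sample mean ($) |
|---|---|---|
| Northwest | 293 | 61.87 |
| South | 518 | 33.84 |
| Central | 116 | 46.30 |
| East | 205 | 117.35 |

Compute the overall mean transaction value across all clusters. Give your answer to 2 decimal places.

57.50

x̄_st = (Σ Nₕx̄ₕ) / (Σ Nₕ) = (293·61.87 + 518·33.84 + 116·46.30 + 205·117.35) / 1132
= 65084.58 / 1132 = 57.4952... → 57.50.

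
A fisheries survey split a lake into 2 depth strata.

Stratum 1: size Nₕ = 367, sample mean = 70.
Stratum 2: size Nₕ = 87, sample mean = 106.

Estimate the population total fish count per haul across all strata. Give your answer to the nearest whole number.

34912

Estimate total by summing Nₕ·x̄ₕ over strata.
367·70 + 87·106 = 25690 + 9222 = 34912.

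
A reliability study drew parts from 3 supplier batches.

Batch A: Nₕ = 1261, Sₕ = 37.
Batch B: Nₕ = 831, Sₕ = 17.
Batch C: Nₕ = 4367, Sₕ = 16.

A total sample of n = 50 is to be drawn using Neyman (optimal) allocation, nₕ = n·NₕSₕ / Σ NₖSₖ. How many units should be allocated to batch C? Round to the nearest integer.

27

A: NₕSₕ = 1261·37 = 46657
B: NₕSₕ = 831·17 = 14127
C: NₕSₕ = 4367·16 = 69872
Σ NₕSₕ = 130656.
n_C = 50·69872/130656 = 26.739... → 27.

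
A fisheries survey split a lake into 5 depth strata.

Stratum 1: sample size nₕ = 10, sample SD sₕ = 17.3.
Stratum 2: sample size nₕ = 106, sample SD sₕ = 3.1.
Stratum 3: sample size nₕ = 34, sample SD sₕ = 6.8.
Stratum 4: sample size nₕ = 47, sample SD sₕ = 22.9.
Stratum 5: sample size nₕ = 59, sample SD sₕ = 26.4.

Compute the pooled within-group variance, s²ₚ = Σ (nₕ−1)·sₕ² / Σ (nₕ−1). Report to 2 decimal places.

277.99

Degrees of freedom: 9 + 105 + 33 + 46 + 58 = 251.
Σ(nₕ−1)sₕ² = 9·299.29 + 105·9.61 + 33·46.24 + 46·524.41 + 58·696.96 = 69775.12.
s²ₚ = 69775.12 / 251 = 277.9885... → 277.99.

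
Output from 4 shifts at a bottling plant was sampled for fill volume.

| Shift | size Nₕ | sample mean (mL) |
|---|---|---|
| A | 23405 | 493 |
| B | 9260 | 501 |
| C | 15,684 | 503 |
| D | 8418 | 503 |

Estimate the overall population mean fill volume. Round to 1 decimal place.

498.6

x̄_st = (Σ Nₕx̄ₕ) / (Σ Nₕ) = (23405·493 + 9260·501 + 15684·503 + 8418·503) / 56767
= 28301231 / 56767 = 498.551... → 498.6.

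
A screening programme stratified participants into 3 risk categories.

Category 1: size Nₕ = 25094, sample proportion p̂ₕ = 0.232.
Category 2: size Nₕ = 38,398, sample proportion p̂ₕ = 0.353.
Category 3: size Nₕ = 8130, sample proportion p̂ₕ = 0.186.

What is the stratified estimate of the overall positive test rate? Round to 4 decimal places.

N = 25094 + 38398 + 8130 = 71622.
Overall proportion = Σ (Nₕ/N)·p̂ₕ.
Σ Nₕp̂ₕ = 5821.808 + 13554.494 + 1512.18 = 20888.482.
20888.482 / 71622 = 0.291649... → 0.2916.

0.2916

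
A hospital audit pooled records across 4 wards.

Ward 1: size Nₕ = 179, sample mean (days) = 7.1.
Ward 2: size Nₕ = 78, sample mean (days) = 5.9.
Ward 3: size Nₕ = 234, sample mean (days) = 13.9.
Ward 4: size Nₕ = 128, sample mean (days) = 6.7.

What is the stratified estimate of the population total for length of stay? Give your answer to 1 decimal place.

5841.3

1: 179·7.1 = 1270.9
2: 78·5.9 = 460.2
3: 234·13.9 = 3252.6
4: 128·6.7 = 857.6
τ̂ = Σ Nₕx̄ₕ = 5841.3.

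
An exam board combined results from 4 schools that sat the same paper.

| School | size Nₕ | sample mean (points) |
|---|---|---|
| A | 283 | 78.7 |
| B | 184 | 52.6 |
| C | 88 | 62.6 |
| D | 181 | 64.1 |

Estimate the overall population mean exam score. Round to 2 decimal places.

N = 736; weights Wₕ = Nₕ/N = (0.3845, 0.2500, 0.1196, 0.2459).
x̄_st = Σ Wₕ·x̄ₕ = 0.3845·78.7 + 0.2500·52.6 + 0.1196·62.6 + 0.2459·64.1 ≈ 66.6595...
→ 66.66.

66.66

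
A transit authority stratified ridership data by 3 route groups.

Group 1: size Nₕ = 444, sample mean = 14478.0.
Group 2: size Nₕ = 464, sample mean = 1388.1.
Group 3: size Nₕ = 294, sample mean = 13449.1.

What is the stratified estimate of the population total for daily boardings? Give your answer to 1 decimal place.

11026345.8

Population total = Σ Nₕ·x̄ₕ (each stratum's size times its mean).
444·14478.0 + 464·1388.1 + 294·13449.1 = 6428232 + 644078.4 + 3954035.4 = 11026345.8.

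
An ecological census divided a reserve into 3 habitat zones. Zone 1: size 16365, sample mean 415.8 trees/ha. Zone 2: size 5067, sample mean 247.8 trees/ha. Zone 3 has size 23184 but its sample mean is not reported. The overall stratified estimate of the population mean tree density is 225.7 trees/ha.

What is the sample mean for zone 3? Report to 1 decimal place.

86.7

N = 16365 + 5067 + 23184 = 44616.
Overall total = μ·N = 225.7·44616 = 10069831.2.
Subtract the known strata: 16365·415.8 + 5067·247.8 = 8060169.6.
Remaining total for zone 3: 10069831.2 − 8060169.6 = 2009661.6.
Divide by its size: 2009661.6 / 23184 = 86.683... → 86.7.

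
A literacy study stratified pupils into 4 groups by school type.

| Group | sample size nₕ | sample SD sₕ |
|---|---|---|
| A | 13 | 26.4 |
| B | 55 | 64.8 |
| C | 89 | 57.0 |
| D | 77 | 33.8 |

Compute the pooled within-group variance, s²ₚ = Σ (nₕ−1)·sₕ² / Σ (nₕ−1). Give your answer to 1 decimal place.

2642.8

A: (13−1)·26.4² = 12·696.96 = 8363.52
B: (55−1)·64.8² = 54·4199.04 = 226748.16
C: (89−1)·57.0² = 88·3249 = 285912
D: (77−1)·33.8² = 76·1142.44 = 86825.44
Numerator = 607849.12; denominator = Σ(nₕ−1) = 230.
s²ₚ = 607849.12/230 = 2642.822... → 2642.8.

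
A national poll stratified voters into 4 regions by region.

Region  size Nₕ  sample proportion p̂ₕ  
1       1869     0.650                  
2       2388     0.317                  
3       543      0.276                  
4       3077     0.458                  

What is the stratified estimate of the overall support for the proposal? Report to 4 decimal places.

N = 1869 + 2388 + 543 + 3077 = 7877.
Overall proportion = Σ (Nₕ/N)·p̂ₕ.
Σ Nₕp̂ₕ = 1214.85 + 756.996 + 149.868 + 1409.266 = 3530.98.
3530.98 / 7877 = 0.448265... → 0.4483.

0.4483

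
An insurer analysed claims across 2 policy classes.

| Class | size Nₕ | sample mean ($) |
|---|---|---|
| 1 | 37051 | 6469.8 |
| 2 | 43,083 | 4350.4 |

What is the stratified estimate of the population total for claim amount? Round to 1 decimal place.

1: 37051·6469.8 = 239712559.8
2: 43083·4350.4 = 187428283.2
τ̂ = Σ Nₕx̄ₕ = 427140843.0.

427140843.0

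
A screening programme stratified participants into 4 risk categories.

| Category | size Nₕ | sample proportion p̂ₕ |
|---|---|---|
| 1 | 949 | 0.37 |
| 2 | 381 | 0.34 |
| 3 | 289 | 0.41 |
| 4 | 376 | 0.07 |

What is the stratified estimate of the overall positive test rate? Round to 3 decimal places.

0.314

N = 949 + 381 + 289 + 376 = 1995.
Overall proportion = Σ (Nₕ/N)·p̂ₕ.
Σ Nₕp̂ₕ = 351.13 + 129.54 + 118.49 + 26.32 = 625.48.
625.48 / 1995 = 0.31352... → 0.314.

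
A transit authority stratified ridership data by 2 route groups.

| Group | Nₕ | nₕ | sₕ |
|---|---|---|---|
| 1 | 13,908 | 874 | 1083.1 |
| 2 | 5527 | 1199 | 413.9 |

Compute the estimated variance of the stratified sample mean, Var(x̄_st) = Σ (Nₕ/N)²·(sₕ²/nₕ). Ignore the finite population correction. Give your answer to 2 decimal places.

698.92

N = 19435; Wₕ = Nₕ/N.
group 1: (13908/19435)²·1083.1²/874 = 687.36269
group 2: (5527/19435)²·413.9²/1199 = 11.55531
Sum = 698.91799 → 698.92.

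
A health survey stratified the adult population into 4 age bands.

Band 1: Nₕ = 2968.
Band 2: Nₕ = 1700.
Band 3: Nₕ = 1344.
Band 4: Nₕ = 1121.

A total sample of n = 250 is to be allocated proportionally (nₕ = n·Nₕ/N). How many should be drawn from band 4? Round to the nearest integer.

Share of band 4 = 1121/7133 = 0.15716.
Allocate 250 × 0.15716 = 39.289... → 39.

39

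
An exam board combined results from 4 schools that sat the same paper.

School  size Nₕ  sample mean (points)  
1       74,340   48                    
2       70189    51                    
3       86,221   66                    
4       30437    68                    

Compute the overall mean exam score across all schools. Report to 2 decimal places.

57.08

x̄_st = (Σ Nₕx̄ₕ) / (Σ Nₕ) = (74340·48 + 70189·51 + 86221·66 + 30437·68) / 261187
= 14908261 / 261187 = 57.0789... → 57.08.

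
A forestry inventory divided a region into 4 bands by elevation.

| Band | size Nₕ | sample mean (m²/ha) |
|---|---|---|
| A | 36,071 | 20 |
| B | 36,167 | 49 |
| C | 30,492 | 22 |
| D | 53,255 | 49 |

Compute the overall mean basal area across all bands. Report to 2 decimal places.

37.02

N = 155985; weights Wₕ = Nₕ/N = (0.2312, 0.2319, 0.1955, 0.3414).
x̄_st = Σ Wₕ·x̄ₕ = 0.2312·20 + 0.2319·49 + 0.1955·22 + 0.3414·49 ≈ 37.0159...
→ 37.02.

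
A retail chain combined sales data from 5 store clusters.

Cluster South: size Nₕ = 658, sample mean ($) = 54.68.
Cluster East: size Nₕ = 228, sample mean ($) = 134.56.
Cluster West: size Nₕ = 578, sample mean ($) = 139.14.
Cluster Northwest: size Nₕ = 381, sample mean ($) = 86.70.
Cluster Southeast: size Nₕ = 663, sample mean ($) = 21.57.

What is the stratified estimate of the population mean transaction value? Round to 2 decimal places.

77.52

N = 658 + 228 + 578 + 381 + 663 = 2508.
Weight each subgroup mean by Nₕ/N and sum.
Σ Nₕx̄ₕ = 658·54.68 + 228·134.56 + 578·139.14 + 381·86.70 + 663·21.57 = 35979.44 + 30679.68 + 80422.92 + 33032.7 + 14300.91 = 194415.65.
Divide by N: 194415.65 / 2508 = 77.5182... → 77.52.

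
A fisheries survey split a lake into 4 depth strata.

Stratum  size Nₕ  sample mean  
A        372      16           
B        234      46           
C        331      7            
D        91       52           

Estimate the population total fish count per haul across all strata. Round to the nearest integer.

Population total = Σ Nₕ·x̄ₕ (each stratum's size times its mean).
372·16 + 234·46 + 331·7 + 91·52 = 5952 + 10764 + 2317 + 4732 = 23765.

23765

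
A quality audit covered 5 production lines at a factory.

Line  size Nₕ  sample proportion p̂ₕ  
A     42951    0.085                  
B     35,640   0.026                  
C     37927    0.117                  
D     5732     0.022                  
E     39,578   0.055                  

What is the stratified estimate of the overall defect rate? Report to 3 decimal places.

0.070

Wₕ = Nₕ/N with N = 161828: 0.2654, 0.2202, 0.2344, 0.0354, 0.2446.
p̂_st = 0.2654·0.085 + 0.2202·0.026 + 0.2344·0.117 + 0.0354·0.022 + 0.2446·0.055 ≈ 0.06994... → 0.070.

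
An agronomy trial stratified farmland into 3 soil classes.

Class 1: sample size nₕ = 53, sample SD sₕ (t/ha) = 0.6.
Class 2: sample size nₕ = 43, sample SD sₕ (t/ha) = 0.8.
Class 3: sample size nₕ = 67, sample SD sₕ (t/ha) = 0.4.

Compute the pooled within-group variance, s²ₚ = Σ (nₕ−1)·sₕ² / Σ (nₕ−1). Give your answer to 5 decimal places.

0.35100

Degrees of freedom: 52 + 42 + 66 = 160.
Σ(nₕ−1)sₕ² = 52·0.36 + 42·0.64 + 66·0.16 = 56.16.
s²ₚ = 56.16 / 160 = 0.351 → 0.35100.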